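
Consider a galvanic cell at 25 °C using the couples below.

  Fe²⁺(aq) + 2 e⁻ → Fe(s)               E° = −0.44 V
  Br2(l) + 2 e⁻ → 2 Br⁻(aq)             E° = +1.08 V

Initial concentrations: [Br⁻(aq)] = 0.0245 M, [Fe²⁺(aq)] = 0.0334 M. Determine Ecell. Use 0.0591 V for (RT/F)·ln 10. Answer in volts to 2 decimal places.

+1.66 V

Br₂/Br⁻ is reduced (cathode, E° = +1.08 V) and Fe²⁺/Fe is oxidized (anode).
E°cell = E°cat − E°an = +1.08 − (−0.44) = +1.52 V; n = 2.
The balanced reaction is Br2(l) + Fe(s) → 2 Br⁻(aq) + Fe²⁺(aq), so Q = [Br⁻(aq)]^2·[Fe²⁺(aq)] = 2×10^−5 and log Q = −4.698.
E = E° − (0.0591/n)·log Q = +1.52 − (0.0591/2)(−4.698) = +1.66 V.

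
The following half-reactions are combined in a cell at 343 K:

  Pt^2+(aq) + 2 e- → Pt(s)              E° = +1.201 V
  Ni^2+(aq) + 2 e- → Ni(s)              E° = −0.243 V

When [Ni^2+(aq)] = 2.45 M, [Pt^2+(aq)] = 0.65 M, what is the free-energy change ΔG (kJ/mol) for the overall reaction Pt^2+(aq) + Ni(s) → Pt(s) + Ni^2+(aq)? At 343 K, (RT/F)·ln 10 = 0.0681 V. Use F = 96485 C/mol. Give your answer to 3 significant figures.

E°cell = +1.201 − (−0.243) = +1.444 V; the balanced reaction transfers n = 2 electrons.
Here Q = [Ni^2+(aq)] / [Pt^2+(aq)] = 3.77 (log Q = 0.576), giving E = +1.444 − (0.0681/2)·(0.576) = +1.4244 V.
Then ΔG = −nFE = −2 × 96485 × +1.4244 J/mol = −275 kJ/mol.

−275 kJ/mol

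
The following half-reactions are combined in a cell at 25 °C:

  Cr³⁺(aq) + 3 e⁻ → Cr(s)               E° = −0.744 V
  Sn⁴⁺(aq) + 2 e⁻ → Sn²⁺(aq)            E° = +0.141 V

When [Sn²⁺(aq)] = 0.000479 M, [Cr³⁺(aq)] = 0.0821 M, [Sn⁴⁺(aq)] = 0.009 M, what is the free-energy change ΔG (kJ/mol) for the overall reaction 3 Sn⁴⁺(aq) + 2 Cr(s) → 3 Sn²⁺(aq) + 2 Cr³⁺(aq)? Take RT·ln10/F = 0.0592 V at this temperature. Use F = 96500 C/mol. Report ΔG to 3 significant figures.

With Sn⁴⁺/Sn²⁺ reduced at the cathode, E°cell = +0.141 − (−0.744) = +0.885 V and n = 6.
The reaction quotient is ([Sn²⁺(aq)]^3·[Cr³⁺(aq)]^2) / [Sn⁴⁺(aq)]^3 = 1.02×10^−6; by Nernst, E = +0.885 − (0.0592/6)(−5.993) = +0.9441 V.
Then ΔG = −nFE = −6 × 96500 × +0.9441 J/mol = −547 kJ/mol.

−547 kJ/mol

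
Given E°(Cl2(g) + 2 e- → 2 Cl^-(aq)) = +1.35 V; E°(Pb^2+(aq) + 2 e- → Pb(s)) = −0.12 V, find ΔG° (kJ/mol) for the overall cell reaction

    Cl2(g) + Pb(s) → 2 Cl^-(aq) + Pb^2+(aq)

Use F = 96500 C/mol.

In the reaction as written Cl2(g) is reduced, so the Cl₂/Cl⁻ couple is the cathode and Pb²⁺/Pb is the anode.
E°cell = +1.35 − (−0.12) = +1.47 V; balancing electrons gives n = 2.
ΔG° = −nFE°cell = −(2)(96500)(+1.47) J/mol = −284 kJ/mol.

−284 kJ/mol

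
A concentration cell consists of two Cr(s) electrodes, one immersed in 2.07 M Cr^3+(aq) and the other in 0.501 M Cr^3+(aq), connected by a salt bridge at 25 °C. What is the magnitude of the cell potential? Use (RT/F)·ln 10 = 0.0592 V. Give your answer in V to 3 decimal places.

For a concentration cell E°cell = 0, since both electrodes use the same couple.
The compartment with the higher Cr^3+(aq) concentration (2.07 M) acts as the cathode; ions are reduced there and produced at the dilute (0.501 M) anode.
With n = 3, Ecell = −(0.0592/3)·log([dilute]/[conc]) = −(0.0592/3)·log(0.501/2.07) = +0.012 V.

0.012 V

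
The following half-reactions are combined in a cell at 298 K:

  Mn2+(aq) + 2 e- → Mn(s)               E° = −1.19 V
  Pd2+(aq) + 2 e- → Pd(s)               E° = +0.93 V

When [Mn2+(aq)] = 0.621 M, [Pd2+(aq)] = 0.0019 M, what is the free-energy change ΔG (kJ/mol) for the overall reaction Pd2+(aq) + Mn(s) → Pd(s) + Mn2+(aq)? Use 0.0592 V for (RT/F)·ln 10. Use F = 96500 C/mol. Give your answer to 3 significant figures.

With Pd²⁺/Pd reduced at the cathode, E°cell = +0.93 − (−1.19) = +2.12 V and n = 2.
The reaction quotient is [Mn2+(aq)] / [Pd2+(aq)] = 327; by Nernst, E = +2.12 − (0.0592/2)(2.514) = +2.0456 V.
Then ΔG = −nFE = −2 × 96500 × +2.0456 J/mol = −395 kJ/mol.

−395 kJ/mol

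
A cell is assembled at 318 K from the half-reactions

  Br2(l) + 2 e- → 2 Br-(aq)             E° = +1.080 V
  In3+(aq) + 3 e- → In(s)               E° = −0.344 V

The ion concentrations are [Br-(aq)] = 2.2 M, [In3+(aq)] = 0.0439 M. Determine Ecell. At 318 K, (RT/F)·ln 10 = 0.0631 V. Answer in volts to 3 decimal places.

+1.431 V

Since E°(Br₂/Br⁻) > E°(In³⁺/In), Br₂/Br⁻ serves as the cathode.
E°cell = E°cat − E°an = +1.080 − (−0.344) = +1.424 V; n = 6.
Balancing gives 3 Br2(l) + 2 In(s) → 6 Br-(aq) + 2 In3+(aq); hence Q = [Br-(aq)]^6·[In3+(aq)]^2 = 0.219 (log Q = −0.661).
Applying E = E° − (RT ln10/nF)·log Q gives +1.424 − (0.0631/6)(−0.661) = +1.431 V.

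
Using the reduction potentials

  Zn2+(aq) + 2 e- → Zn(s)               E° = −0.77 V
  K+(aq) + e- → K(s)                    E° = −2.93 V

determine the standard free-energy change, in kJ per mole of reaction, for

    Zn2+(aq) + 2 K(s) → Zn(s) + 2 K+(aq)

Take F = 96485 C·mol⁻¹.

In the reaction as written Zn2+(aq) is reduced, so the Zn²⁺/Zn couple is the cathode and K⁺/K is the anode.
E°cell = −0.77 − (−2.93) = +2.16 V; balancing electrons gives n = 2.
ΔG° = −nFE°cell = −(2)(96485)(+2.16) J/mol = −417 kJ/mol.

−417 kJ/mol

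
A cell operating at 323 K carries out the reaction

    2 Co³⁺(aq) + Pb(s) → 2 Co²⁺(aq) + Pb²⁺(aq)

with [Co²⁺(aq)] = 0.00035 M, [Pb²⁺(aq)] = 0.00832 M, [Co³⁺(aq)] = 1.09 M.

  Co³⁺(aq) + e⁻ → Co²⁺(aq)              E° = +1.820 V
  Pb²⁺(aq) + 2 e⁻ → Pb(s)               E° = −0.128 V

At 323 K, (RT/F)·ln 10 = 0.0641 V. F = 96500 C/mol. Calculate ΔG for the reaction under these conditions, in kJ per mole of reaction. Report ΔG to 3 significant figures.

The standard cell potential is +1.820 − (−0.128) = +1.948 V, with n = 2 electrons in the balanced equation.
The reaction quotient is ([Co²⁺(aq)]^2·[Pb²⁺(aq)]) / [Co³⁺(aq)]^2 = 8.58×10^−10; by Nernst, E = +1.948 − (0.0641/2)(−9.067) = +2.2386 V.
ΔG = −nFE = −(2)(96500)(+2.2386) J/mol = −432 kJ/mol.

−432 kJ/mol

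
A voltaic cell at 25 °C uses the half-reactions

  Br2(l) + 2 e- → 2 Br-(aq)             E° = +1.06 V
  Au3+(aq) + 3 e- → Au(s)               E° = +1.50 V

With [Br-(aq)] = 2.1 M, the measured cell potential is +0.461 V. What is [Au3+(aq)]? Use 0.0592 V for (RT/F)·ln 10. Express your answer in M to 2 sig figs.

1.3 M

With Au³⁺/Au at the cathode and Br₂/Br⁻ at the anode, E°cell = +1.50 − (+1.06) = +0.44 V (n = 6).
Rearranging E = E° − (0.0592/n)·log Q gives log Q = 6(+0.44 − (+0.461))/0.0592 = −2.128.
For 2 Au3+(aq) + 6 Br-(aq) → 2 Au(s) + 3 Br2(l), the reaction quotient is Q = 1 / ([Au3+(aq)]^2·[Br-(aq)]^6).
Isolating [Au3+(aq)] in Q = 10^{−2.128} yields log [Au3+(aq)] = 0.097, i.e. 1.3 M.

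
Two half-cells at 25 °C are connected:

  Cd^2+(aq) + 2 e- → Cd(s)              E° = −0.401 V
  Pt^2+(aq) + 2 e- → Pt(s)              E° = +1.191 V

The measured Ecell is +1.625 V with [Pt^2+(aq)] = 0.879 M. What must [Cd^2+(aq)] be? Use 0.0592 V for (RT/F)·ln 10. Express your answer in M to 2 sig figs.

0.067 M

Pt²⁺/Pt is the cathode (higher E°); E°cell = +1.191 − (−0.401) = +1.592 V with n = 2.
Rearranging E = E° − (0.0592/n)·log Q gives log Q = 2(+1.592 − (+1.625))/0.0592 = −1.115.
For Pt^2+(aq) + Cd(s) → Pt(s) + Cd^2+(aq), the reaction quotient is Q = [Cd^2+(aq)] / [Pt^2+(aq)].
Solving for the unknown gives log [Cd^2+(aq)] = −1.171, so [Cd^2+(aq)] ≈ 0.067 M.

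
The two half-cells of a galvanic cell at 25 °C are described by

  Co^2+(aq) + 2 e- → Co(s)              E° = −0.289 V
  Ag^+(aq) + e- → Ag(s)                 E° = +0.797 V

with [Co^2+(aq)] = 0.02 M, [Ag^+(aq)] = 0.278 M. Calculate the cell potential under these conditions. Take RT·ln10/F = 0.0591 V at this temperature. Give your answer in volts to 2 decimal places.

+1.10 V

The Ag⁺/Ag couple has the more positive E°, so it is the cathode; Co²⁺/Co is the anode.
The standard potential is +0.797 − (−0.289) = +1.086 V and the balanced reaction transfers n = 2 electrons.
Balancing gives 2 Ag^+(aq) + Co(s) → 2 Ag(s) + Co^2+(aq); hence Q = [Co^2+(aq)] / [Ag^+(aq)]^2 = 0.259 (log Q = −0.587).
Applying E = E° − (RT ln10/nF)·log Q gives +1.086 − (0.0591/2)(−0.587) = +1.10 V.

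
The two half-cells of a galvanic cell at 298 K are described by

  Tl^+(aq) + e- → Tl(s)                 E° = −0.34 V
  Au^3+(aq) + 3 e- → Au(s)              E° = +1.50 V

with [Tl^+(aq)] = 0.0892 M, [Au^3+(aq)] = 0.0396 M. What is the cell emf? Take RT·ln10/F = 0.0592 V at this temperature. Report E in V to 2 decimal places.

The Au³⁺/Au couple has the more positive E°, so it is the cathode; Tl⁺/Tl is the anode.
E°cell = E°cat − E°an = +1.50 − (−0.34) = +1.84 V; n = 3.
Balancing gives Au^3+(aq) + 3 Tl(s) → Au(s) + 3 Tl^+(aq); hence Q = [Tl^+(aq)]^3 / [Au^3+(aq)] = 0.0179 (log Q = −1.747).
Applying E = E° − (RT ln10/nF)·log Q gives +1.84 − (0.0592/3)(−1.747) = +1.87 V.

+1.87 V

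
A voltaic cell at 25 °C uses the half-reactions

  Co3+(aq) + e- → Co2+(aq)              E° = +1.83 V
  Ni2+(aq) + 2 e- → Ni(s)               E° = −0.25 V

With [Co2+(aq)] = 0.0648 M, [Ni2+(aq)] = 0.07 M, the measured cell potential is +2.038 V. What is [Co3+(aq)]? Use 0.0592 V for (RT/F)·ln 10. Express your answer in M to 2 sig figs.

With Co³⁺/Co²⁺ at the cathode and Ni²⁺/Ni at the anode, E°cell = +1.83 − (−0.25) = +2.08 V (n = 2).
Since E = E° − (0.0592/n)·log Q, log Q = n(E° − E)/0.0592 = 1.419.
Balancing electrons gives 2 Co3+(aq) + Ni(s) → 2 Co2+(aq) + Ni2+(aq); thus Q = ([Co2+(aq)]^2·[Ni2+(aq)]) / [Co3+(aq)]^2.
Substituting the known concentrations and solving, log [Co3+(aq)] = −2.475 and [Co3+(aq)] = 0.0033 M.

0.0033 M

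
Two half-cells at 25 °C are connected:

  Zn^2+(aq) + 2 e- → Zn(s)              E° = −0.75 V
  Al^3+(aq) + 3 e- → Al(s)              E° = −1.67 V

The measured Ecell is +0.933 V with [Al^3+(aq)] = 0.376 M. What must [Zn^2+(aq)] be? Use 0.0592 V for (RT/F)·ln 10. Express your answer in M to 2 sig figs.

1.4 M

The Zn²⁺/Zn couple has the larger reduction potential, so it is the cathode: E°cell = −0.75 − (−1.67) = +0.92 V and n = 6.
Rearranging E = E° − (0.0592/n)·log Q gives log Q = 6(+0.92 − (+0.933))/0.0592 = −1.318.
Balancing electrons gives 3 Zn^2+(aq) + 2 Al(s) → 3 Zn(s) + 2 Al^3+(aq); thus Q = [Al^3+(aq)]^2 / [Zn^2+(aq)]^3.
Solving for the unknown gives log [Zn^2+(aq)] = 0.156, so [Zn^2+(aq)] ≈ 1.4 M.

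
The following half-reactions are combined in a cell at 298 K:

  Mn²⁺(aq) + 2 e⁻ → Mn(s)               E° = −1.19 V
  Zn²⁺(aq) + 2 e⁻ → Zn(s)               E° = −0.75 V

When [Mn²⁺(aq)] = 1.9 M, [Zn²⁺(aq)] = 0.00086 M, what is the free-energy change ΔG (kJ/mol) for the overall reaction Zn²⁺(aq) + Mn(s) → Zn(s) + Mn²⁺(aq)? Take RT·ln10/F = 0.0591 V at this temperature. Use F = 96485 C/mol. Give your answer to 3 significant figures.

E°cell = −0.75 − (−1.19) = +0.44 V; the balanced reaction transfers n = 2 electrons.
The reaction quotient is [Mn²⁺(aq)] / [Zn²⁺(aq)] = 2.21×10^3; by Nernst, E = +0.44 − (0.0591/2)(3.344) = +0.3412 V.
Finally ΔG = −nFE = −(2)(96485 C/mol)(+0.3412 V) = −65.8 kJ/mol.

−65.8 kJ/mol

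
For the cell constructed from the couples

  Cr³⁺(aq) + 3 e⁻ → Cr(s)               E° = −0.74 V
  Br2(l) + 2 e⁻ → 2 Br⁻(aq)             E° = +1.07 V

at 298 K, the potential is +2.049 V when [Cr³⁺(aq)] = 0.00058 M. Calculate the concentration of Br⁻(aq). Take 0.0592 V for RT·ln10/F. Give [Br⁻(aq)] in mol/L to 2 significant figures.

0.0011 M

The Br₂/Br⁻ couple has the larger reduction potential, so it is the cathode: E°cell = +1.07 − (−0.74) = +1.81 V and n = 6.
Rearranging E = E° − (0.0592/n)·log Q gives log Q = 6(+1.81 − (+2.049))/0.0592 = −24.223.
The balanced reaction is 3 Br2(l) + 2 Cr(s) → 6 Br⁻(aq) + 2 Cr³⁺(aq), so Q = [Br⁻(aq)]^6·[Cr³⁺(aq)]^2.
Substituting the known concentrations and solving, log [Br⁻(aq)] = −2.958 and [Br⁻(aq)] = 0.0011 M.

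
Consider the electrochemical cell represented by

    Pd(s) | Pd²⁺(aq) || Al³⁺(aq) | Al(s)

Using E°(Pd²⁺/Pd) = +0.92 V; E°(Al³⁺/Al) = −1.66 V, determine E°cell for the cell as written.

By convention the left-hand electrode in cell notation is the anode (oxidation) and the right-hand electrode is the cathode (reduction).
E°cell = E°(right) − E°(left) = −1.66 − (+0.92) = −2.58 V.
The negative sign shows that, as written, the cell would require an external voltage to drive the reaction.

−2.58 V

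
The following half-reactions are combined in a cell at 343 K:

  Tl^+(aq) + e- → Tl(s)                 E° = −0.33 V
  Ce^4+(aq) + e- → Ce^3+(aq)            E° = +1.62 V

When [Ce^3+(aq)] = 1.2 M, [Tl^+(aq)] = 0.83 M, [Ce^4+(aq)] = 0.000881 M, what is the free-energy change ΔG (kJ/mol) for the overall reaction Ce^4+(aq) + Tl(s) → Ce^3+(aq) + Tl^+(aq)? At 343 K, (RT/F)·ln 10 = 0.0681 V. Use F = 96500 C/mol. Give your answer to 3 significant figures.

E°cell = +1.62 − (−0.33) = +1.95 V; the balanced reaction transfers n = 1 electron.
Here Q = ([Ce^3+(aq)]·[Tl^+(aq)]) / [Ce^4+(aq)] = 1.13×10^3 (log Q = 3.053), giving E = +1.95 − (0.0681/1)·(3.053) = +1.7421 V.
ΔG = −nFE = −(1)(96500)(+1.7421) J/mol = −168 kJ/mol.

−168 kJ/mol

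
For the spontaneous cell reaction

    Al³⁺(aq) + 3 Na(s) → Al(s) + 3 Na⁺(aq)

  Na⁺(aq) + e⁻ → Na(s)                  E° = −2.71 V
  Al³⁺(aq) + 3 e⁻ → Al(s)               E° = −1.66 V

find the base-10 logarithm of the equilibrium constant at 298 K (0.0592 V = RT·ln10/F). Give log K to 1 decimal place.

The Al³⁺/Al couple is reduced (cathode); E°cell = −1.66 − (−2.71) = +1.05 V with n = 3.
At equilibrium E = 0, so log K = nE°cell / 0.0592 = (3)(+1.05) / 0.0592 = 53.2.

log K = 53.2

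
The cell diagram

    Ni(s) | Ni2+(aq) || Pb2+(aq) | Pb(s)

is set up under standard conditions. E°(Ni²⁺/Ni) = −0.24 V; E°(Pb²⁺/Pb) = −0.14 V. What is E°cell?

+0.10 V

By convention the left-hand electrode in cell notation is the anode (oxidation) and the right-hand electrode is the cathode (reduction).
E°cell = E°(right) − E°(left) = −0.14 − (−0.24) = +0.10 V.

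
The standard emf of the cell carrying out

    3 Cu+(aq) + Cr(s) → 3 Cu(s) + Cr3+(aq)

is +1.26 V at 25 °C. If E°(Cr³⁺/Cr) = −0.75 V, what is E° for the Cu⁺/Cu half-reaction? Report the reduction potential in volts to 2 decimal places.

In the reaction as written the Cu⁺/Cu couple is reduced (cathode) and Cr³⁺/Cr is oxidized (anode), so E°cell = E°(Cu⁺/Cu) − E°(Cr³⁺/Cr).
E°(Cu⁺/Cu) = E°cell + E°(anode) = +1.26 + (−0.75) = +0.51 V.

+0.51 V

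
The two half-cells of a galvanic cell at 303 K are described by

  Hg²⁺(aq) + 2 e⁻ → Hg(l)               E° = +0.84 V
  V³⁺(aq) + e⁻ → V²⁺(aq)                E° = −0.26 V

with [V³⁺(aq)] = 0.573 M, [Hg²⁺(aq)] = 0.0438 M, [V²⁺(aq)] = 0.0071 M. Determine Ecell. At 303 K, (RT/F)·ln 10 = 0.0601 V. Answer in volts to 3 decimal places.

Since E°(Hg²⁺/Hg) > E°(V³⁺/V²⁺), Hg²⁺/Hg serves as the cathode.
The standard potential is +0.84 − (−0.26) = +1.10 V and the balanced reaction transfers n = 2 electrons.
For the overall reaction Hg²⁺(aq) + 2 V²⁺(aq) → Hg(l) + 2 V³⁺(aq), Q = [V³⁺(aq)]^2 / ([Hg²⁺(aq)]·[V²⁺(aq)]^2) = 1.49×10^5, giving log Q = 5.172.
By the Nernst equation, E = +1.10 − (0.0601/2)·(5.172) = +0.945 V.

+0.945 V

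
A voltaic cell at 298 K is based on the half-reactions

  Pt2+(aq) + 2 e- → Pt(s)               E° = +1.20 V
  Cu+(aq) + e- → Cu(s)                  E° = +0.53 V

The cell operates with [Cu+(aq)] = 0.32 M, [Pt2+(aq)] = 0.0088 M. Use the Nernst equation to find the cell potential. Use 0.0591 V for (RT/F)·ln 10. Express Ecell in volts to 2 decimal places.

+0.64 V

The Pt²⁺/Pt couple has the more positive E°, so it is the cathode; Cu⁺/Cu is the anode.
E°cell = E°cat − E°an = +1.20 − (+0.53) = +0.67 V; n = 2.
For the overall reaction Pt2+(aq) + 2 Cu(s) → Pt(s) + 2 Cu+(aq), Q = [Cu+(aq)]^2 / [Pt2+(aq)] = 11.6, giving log Q = 1.066.
E = E° − (0.0591/n)·log Q = +0.67 − (0.0591/2)(1.066) = +0.64 V.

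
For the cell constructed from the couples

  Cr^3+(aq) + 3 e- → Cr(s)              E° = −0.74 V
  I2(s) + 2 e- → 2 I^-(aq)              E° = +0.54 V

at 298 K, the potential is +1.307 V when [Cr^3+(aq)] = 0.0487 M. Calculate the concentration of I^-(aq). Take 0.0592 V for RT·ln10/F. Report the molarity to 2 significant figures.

0.96 M

I₂/I⁻ is the cathode (higher E°); E°cell = +0.54 − (−0.74) = +1.28 V with n = 6.
From the Nernst equation, log Q = n(E° − E)/0.0592 = 6·(+1.28 − (+1.307))/0.0592 = −2.736.
The balanced reaction is 3 I2(s) + 2 Cr(s) → 6 I^-(aq) + 2 Cr^3+(aq), so Q = [I^-(aq)]^6·[Cr^3+(aq)]^2.
Isolating [I^-(aq)] in Q = 10^{−2.736} yields log [I^-(aq)] = −0.019, i.e. 0.96 M.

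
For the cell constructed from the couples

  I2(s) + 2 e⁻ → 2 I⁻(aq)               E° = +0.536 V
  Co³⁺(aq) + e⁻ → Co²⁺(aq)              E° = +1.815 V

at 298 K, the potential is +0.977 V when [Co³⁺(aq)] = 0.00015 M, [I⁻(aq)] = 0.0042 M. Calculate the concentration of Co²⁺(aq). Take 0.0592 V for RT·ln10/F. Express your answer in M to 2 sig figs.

The Co³⁺/Co²⁺ couple has the larger reduction potential, so it is the cathode: E°cell = +1.815 − (+0.536) = +1.279 V and n = 2.
Rearranging E = E° − (0.0592/n)·log Q gives log Q = 2(+1.279 − (+0.977))/0.0592 = 10.203.
The balanced reaction is 2 Co³⁺(aq) + 2 I⁻(aq) → 2 Co²⁺(aq) + I2(s), so Q = [Co²⁺(aq)]^2 / ([Co³⁺(aq)]^2·[I⁻(aq)]^2).
Solving for the unknown gives log [Co²⁺(aq)] = −1.099, so [Co²⁺(aq)] ≈ 0.080 M.

0.080 M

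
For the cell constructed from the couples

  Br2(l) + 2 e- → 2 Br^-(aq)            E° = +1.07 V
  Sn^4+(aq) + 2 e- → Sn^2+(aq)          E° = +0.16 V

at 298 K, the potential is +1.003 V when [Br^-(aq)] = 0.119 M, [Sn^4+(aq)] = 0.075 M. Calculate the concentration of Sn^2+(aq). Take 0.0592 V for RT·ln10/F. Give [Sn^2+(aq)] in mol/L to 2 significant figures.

1.5 M

With Br₂/Br⁻ at the cathode and Sn⁴⁺/Sn²⁺ at the anode, E°cell = +1.07 − (+0.16) = +0.91 V (n = 2).
From the Nernst equation, log Q = n(E° − E)/0.0592 = 2·(+0.91 − (+1.003))/0.0592 = −3.142.
The balanced reaction is Br2(l) + Sn^2+(aq) → 2 Br^-(aq) + Sn^4+(aq), so Q = ([Br^-(aq)]^2·[Sn^4+(aq)]) / [Sn^2+(aq)].
Solving for the unknown gives log [Sn^2+(aq)] = 0.168, so [Sn^2+(aq)] ≈ 1.5 M.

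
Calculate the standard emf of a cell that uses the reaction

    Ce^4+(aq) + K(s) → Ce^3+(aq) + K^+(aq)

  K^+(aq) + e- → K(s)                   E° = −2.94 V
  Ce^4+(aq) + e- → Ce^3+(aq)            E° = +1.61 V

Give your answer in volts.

+4.55 V

Ce^4+(aq) gains electrons, so the Ce⁴⁺/Ce³⁺ couple is the cathode; the K⁺/K couple is the anode.
E°cell = E°(cathode) − E°(anode) = +1.61 − (−2.94) = +4.55 V.
The positive value indicates the reaction is spontaneous as written.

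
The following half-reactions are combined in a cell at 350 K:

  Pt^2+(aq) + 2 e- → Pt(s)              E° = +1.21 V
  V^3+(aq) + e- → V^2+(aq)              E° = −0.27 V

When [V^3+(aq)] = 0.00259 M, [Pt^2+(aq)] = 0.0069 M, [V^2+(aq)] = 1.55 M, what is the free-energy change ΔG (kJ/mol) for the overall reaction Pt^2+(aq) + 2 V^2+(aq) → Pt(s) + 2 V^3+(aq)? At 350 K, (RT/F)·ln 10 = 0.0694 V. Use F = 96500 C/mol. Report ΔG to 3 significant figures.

The standard cell potential is +1.21 − (−0.27) = +1.48 V, with n = 2 electrons in the balanced equation.
Q = [V^3+(aq)]^2 / ([Pt^2+(aq)]·[V^2+(aq)]^2) = 0.000405, so log Q = −3.393 and E = +1.48 − (0.0694/2)(−3.393) = +1.5977 V.
Then ΔG = −nFE = −2 × 96500 × +1.5977 J/mol = −308 kJ/mol.

−308 kJ/mol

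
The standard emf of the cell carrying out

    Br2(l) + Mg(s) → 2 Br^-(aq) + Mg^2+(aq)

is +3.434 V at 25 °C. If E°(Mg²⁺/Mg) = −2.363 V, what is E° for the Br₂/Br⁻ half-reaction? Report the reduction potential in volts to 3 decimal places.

+1.071 V

In the reaction as written the Br₂/Br⁻ couple is reduced (cathode) and Mg²⁺/Mg is oxidized (anode), so E°cell = E°(Br₂/Br⁻) − E°(Mg²⁺/Mg).
E°(Br₂/Br⁻) = E°cell + E°(anode) = +3.434 + (−2.363) = +1.071 V.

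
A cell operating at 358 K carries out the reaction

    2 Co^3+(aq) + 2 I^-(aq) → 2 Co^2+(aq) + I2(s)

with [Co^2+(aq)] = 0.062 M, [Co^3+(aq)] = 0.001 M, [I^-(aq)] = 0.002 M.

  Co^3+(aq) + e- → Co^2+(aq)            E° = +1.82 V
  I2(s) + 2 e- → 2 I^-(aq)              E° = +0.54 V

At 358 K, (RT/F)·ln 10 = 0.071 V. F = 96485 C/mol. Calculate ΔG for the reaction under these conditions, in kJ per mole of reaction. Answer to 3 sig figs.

E°cell = +1.82 − (+0.54) = +1.28 V; the balanced reaction transfers n = 2 electrons.
The reaction quotient is [Co^2+(aq)]^2 / ([Co^3+(aq)]^2·[I^-(aq)]^2) = 9.61×10^8; by Nernst, E = +1.28 − (0.071/2)(8.983) = +0.9611 V.
Then ΔG = −nFE = −2 × 96485 × +0.9611 J/mol = −185 kJ/mol.

−185 kJ/mol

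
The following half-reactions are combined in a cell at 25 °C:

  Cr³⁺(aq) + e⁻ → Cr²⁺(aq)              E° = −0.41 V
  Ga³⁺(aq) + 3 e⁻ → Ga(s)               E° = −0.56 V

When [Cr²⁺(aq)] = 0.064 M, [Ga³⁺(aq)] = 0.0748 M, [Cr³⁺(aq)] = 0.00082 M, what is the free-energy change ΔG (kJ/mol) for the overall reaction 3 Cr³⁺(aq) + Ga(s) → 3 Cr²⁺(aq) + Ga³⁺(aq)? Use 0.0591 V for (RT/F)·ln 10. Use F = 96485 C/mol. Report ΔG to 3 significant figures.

The standard cell potential is −0.41 − (−0.56) = +0.15 V, with n = 3 electrons in the balanced equation.
Here Q = ([Cr²⁺(aq)]^3·[Ga³⁺(aq)]) / [Cr³⁺(aq)]^3 = 3.56×10^4 (log Q = 4.551), giving E = +0.15 − (0.0591/3)·(4.551) = +0.0603 V.
Finally ΔG = −nFE = −(3)(96485 C/mol)(+0.0603 V) = −17.5 kJ/mol.

−17.5 kJ/mol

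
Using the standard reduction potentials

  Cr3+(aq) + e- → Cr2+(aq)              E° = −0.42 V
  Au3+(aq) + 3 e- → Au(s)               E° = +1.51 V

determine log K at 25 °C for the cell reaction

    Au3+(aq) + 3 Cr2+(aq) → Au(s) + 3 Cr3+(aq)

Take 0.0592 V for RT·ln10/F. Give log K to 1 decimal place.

The Au³⁺/Au couple is reduced (cathode); E°cell = +1.51 − (−0.42) = +1.93 V with n = 3.
At equilibrium E = 0, so log K = nE°cell / 0.0592 = (3)(+1.93) / 0.0592 = 97.8.

log K = 97.8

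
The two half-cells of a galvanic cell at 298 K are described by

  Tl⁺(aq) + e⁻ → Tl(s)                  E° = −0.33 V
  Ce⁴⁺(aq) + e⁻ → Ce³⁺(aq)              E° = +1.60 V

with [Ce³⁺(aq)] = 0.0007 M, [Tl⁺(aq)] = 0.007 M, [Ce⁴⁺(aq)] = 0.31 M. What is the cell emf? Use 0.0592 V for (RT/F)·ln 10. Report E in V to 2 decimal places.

+2.21 V

Since E°(Ce⁴⁺/Ce³⁺) > E°(Tl⁺/Tl), Ce⁴⁺/Ce³⁺ serves as the cathode.
E°cell = +1.60 − (−0.33) = +1.93 V, with n = 1 electron transferred.
The balanced reaction is Ce⁴⁺(aq) + Tl(s) → Ce³⁺(aq) + Tl⁺(aq), so Q = ([Ce³⁺(aq)]·[Tl⁺(aq)]) / [Ce⁴⁺(aq)] = 1.58×10^−5 and log Q = −4.801.
E = E° − (0.0592/n)·log Q = +1.93 − (0.0592/1)(−4.801) = +2.21 V.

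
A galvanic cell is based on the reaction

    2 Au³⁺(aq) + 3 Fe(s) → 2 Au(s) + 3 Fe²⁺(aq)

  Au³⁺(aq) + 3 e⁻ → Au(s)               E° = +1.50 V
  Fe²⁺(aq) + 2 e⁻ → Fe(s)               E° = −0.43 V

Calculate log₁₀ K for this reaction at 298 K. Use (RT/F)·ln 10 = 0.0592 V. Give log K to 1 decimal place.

The Au³⁺/Au couple is reduced (cathode); E°cell = +1.50 − (−0.43) = +1.93 V with n = 6.
At equilibrium E = 0, so log K = nE°cell / 0.0592 = (6)(+1.93) / 0.0592 = 195.6.

log K = 195.6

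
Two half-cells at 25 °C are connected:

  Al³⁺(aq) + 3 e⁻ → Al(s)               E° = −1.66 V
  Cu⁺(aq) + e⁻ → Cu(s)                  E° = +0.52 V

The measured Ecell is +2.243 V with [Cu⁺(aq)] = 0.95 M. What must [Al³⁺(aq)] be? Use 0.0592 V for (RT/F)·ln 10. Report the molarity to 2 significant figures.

0.00055 M

Cu⁺/Cu is the cathode (higher E°); E°cell = +0.52 − (−1.66) = +2.18 V with n = 3.
Rearranging E = E° − (0.0592/n)·log Q gives log Q = 3(+2.18 − (+2.243))/0.0592 = −3.193.
The balanced reaction is 3 Cu⁺(aq) + Al(s) → 3 Cu(s) + Al³⁺(aq), so Q = [Al³⁺(aq)] / [Cu⁺(aq)]^3.
Substituting the known concentrations and solving, log [Al³⁺(aq)] = −3.260 and [Al³⁺(aq)] = 0.00055 M.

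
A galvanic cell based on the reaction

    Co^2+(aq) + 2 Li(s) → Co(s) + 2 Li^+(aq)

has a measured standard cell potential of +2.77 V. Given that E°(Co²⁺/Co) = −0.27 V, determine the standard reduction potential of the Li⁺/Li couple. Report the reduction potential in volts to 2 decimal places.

−3.04 V

In the reaction as written the Co²⁺/Co couple is reduced (cathode) and Li⁺/Li is oxidized (anode), so E°cell = E°(Co²⁺/Co) − E°(Li⁺/Li).
E°(Li⁺/Li) = E°(cathode) − E°cell = −0.27 − (+2.77) = −3.04 V.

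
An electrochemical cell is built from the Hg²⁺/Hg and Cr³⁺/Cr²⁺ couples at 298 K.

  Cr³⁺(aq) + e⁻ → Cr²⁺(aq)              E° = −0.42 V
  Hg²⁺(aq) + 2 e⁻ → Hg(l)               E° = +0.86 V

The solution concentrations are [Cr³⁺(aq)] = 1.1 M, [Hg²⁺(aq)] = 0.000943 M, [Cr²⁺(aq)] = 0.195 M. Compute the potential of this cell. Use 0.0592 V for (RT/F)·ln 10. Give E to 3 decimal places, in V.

The Hg²⁺/Hg couple has the more positive E°, so it is the cathode; Cr³⁺/Cr²⁺ is the anode.
E°cell = +0.86 − (−0.42) = +1.28 V, with n = 2 electrons transferred.
For the overall reaction Hg²⁺(aq) + 2 Cr²⁺(aq) → Hg(l) + 2 Cr³⁺(aq), Q = [Cr³⁺(aq)]^2 / ([Hg²⁺(aq)]·[Cr²⁺(aq)]^2) = 3.37×10^4, giving log Q = 4.528.
By the Nernst equation, E = +1.28 − (0.0592/2)·(4.528) = +1.146 V.

+1.146 V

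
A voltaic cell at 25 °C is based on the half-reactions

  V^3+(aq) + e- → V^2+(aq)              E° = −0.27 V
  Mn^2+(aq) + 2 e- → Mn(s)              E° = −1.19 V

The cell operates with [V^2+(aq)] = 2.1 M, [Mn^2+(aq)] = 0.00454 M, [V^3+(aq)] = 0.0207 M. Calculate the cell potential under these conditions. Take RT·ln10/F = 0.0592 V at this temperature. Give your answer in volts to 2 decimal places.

+0.87 V

Since E°(V³⁺/V²⁺) > E°(Mn²⁺/Mn), V³⁺/V²⁺ serves as the cathode.
The standard potential is −0.27 − (−1.19) = +0.92 V and the balanced reaction transfers n = 2 electrons.
Balancing gives 2 V^3+(aq) + Mn(s) → 2 V^2+(aq) + Mn^2+(aq); hence Q = ([V^2+(aq)]^2·[Mn^2+(aq)]) / [V^3+(aq)]^2 = 46.7 (log Q = 1.670).
By the Nernst equation, E = +0.92 − (0.0592/2)·(1.670) = +0.87 V.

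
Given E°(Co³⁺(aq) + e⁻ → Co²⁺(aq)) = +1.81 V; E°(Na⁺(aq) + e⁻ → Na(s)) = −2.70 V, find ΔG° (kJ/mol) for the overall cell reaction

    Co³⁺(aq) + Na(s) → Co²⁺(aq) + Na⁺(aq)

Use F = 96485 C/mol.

In the reaction as written Co³⁺(aq) is reduced, so the Co³⁺/Co²⁺ couple is the cathode and Na⁺/Na is the anode.
E°cell = +1.81 − (−2.70) = +4.51 V; balancing electrons gives n = 1.
ΔG° = −nFE°cell = −(1)(96485)(+4.51) J/mol = −435 kJ/mol.

−435 kJ/mol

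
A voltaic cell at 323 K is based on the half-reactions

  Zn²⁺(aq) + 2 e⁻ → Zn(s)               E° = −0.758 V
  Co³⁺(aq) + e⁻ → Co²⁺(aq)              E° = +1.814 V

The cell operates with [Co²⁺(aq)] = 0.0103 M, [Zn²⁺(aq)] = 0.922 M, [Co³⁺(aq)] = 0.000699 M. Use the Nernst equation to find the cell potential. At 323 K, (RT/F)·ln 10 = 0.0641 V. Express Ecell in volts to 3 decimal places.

Co³⁺/Co²⁺ is reduced (cathode, E° = +1.814 V) and Zn²⁺/Zn is oxidized (anode).
E°cell = E°cat − E°an = +1.814 − (−0.758) = +2.572 V; n = 2.
The balanced reaction is 2 Co³⁺(aq) + Zn(s) → 2 Co²⁺(aq) + Zn²⁺(aq), so Q = ([Co²⁺(aq)]^2·[Zn²⁺(aq)]) / [Co³⁺(aq)]^2 = 200 and log Q = 2.301.
Applying E = E° − (RT ln10/nF)·log Q gives +2.572 − (0.0641/2)(2.301) = +2.498 V.

+2.498 V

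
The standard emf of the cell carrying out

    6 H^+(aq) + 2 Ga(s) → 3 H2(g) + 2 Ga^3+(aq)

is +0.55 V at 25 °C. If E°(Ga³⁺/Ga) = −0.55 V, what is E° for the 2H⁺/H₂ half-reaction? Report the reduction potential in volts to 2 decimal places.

+0.00 V

In the reaction as written the 2H⁺/H₂ couple is reduced (cathode) and Ga³⁺/Ga is oxidized (anode), so E°cell = E°(2H⁺/H₂) − E°(Ga³⁺/Ga).
E°(2H⁺/H₂) = E°cell + E°(anode) = +0.55 + (−0.55) = +0.00 V.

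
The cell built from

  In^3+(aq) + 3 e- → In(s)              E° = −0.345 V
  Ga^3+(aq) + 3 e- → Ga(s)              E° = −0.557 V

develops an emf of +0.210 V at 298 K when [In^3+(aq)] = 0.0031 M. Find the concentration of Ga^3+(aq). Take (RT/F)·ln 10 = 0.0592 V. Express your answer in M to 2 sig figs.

0.0039 M

With In³⁺/In at the cathode and Ga³⁺/Ga at the anode, E°cell = −0.345 − (−0.557) = +0.212 V (n = 3).
Since E = E° − (0.0592/n)·log Q, log Q = n(E° − E)/0.0592 = 0.101.
Balancing electrons gives In^3+(aq) + Ga(s) → In(s) + Ga^3+(aq); thus Q = [Ga^3+(aq)] / [In^3+(aq)].
Isolating [Ga^3+(aq)] in Q = 10^{0.101} yields log [Ga^3+(aq)] = −2.408, i.e. 0.0039 M.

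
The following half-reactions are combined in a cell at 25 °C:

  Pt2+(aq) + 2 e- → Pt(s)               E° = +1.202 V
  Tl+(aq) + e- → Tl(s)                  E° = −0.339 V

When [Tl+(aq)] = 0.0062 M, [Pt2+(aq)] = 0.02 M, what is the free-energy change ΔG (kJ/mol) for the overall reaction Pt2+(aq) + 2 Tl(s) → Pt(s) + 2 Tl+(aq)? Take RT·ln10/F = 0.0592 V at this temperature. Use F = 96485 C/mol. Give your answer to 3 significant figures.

−313 kJ/mol

E°cell = +1.202 − (−0.339) = +1.541 V; the balanced reaction transfers n = 2 electrons.
The reaction quotient is [Tl+(aq)]^2 / [Pt2+(aq)] = 0.00192; by Nernst, E = +1.541 − (0.0592/2)(−2.716) = +1.6214 V.
Finally ΔG = −nFE = −(2)(96485 C/mol)(+1.6214 V) = −313 kJ/mol.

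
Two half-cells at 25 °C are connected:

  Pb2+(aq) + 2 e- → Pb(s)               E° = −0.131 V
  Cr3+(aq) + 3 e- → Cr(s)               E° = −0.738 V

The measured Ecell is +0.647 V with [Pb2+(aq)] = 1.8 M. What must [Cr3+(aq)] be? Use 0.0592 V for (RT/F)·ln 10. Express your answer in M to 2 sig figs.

0.023 M

Pb²⁺/Pb is the cathode (higher E°); E°cell = −0.131 − (−0.738) = +0.607 V with n = 6.
Rearranging E = E° − (0.0592/n)·log Q gives log Q = 6(+0.607 − (+0.647))/0.0592 = −4.054.
Balancing electrons gives 3 Pb2+(aq) + 2 Cr(s) → 3 Pb(s) + 2 Cr3+(aq); thus Q = [Cr3+(aq)]^2 / [Pb2+(aq)]^3.
Isolating [Cr3+(aq)] in Q = 10^{−4.054} yields log [Cr3+(aq)] = −1.644, i.e. 0.023 M.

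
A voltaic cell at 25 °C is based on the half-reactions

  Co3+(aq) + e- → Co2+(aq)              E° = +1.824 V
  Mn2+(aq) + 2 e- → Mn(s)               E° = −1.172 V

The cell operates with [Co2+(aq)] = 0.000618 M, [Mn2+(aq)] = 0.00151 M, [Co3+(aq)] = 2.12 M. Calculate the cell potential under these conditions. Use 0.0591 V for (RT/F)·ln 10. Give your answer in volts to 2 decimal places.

+3.29 V

Co³⁺/Co²⁺ is reduced (cathode, E° = +1.824 V) and Mn²⁺/Mn is oxidized (anode).
The standard potential is +1.824 − (−1.172) = +2.996 V and the balanced reaction transfers n = 2 electrons.
The balanced reaction is 2 Co3+(aq) + Mn(s) → 2 Co2+(aq) + Mn2+(aq), so Q = ([Co2+(aq)]^2·[Mn2+(aq)]) / [Co3+(aq)]^2 = 1.28×10^−10 and log Q = −9.892.
E = E° − (0.0591/n)·log Q = +2.996 − (0.0591/2)(−9.892) = +3.29 V.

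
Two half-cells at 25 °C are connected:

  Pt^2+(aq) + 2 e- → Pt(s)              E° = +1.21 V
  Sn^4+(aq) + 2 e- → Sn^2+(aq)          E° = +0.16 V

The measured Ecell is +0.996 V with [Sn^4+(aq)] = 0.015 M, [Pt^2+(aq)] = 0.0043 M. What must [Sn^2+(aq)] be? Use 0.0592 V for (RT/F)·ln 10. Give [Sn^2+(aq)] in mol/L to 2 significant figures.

With Pt²⁺/Pt at the cathode and Sn⁴⁺/Sn²⁺ at the anode, E°cell = +1.21 − (+0.16) = +1.05 V (n = 2).
Rearranging E = E° − (0.0592/n)·log Q gives log Q = 2(+1.05 − (+0.996))/0.0592 = 1.824.
The balanced reaction is Pt^2+(aq) + Sn^2+(aq) → Pt(s) + Sn^4+(aq), so Q = [Sn^4+(aq)] / ([Pt^2+(aq)]·[Sn^2+(aq)]).
Solving for the unknown gives log [Sn^2+(aq)] = −1.281, so [Sn^2+(aq)] ≈ 0.052 M.

0.052 M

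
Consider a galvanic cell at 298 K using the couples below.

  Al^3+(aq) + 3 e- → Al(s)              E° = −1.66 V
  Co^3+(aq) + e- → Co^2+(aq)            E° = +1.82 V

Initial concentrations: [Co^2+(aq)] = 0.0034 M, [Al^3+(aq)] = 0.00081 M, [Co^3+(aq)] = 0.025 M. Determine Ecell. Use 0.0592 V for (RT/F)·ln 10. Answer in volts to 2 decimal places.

The Co³⁺/Co²⁺ couple has the more positive E°, so it is the cathode; Al³⁺/Al is the anode.
The standard potential is +1.82 − (−1.66) = +3.48 V and the balanced reaction transfers n = 3 electrons.
The balanced reaction is 3 Co^3+(aq) + Al(s) → 3 Co^2+(aq) + Al^3+(aq), so Q = ([Co^2+(aq)]^3·[Al^3+(aq)]) / [Co^3+(aq)]^3 = 2.04×10^−6 and log Q = −5.691.
Applying E = E° − (RT ln10/nF)·log Q gives +3.48 − (0.0592/3)(−5.691) = +3.59 V.

+3.59 V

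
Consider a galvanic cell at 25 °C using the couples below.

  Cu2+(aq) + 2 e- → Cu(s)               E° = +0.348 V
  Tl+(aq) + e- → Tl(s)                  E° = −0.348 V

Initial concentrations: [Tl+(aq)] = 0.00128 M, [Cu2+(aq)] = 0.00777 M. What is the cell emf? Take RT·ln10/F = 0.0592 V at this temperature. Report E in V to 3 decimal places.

Since E°(Cu²⁺/Cu) > E°(Tl⁺/Tl), Cu²⁺/Cu serves as the cathode.
E°cell = E°cat − E°an = +0.348 − (−0.348) = +0.696 V; n = 2.
The balanced reaction is Cu2+(aq) + 2 Tl(s) → Cu(s) + 2 Tl+(aq), so Q = [Tl+(aq)]^2 / [Cu2+(aq)] = 0.000211 and log Q = −3.676.
Applying E = E° − (RT ln10/nF)·log Q gives +0.696 − (0.0592/2)(−3.676) = +0.805 V.

+0.805 V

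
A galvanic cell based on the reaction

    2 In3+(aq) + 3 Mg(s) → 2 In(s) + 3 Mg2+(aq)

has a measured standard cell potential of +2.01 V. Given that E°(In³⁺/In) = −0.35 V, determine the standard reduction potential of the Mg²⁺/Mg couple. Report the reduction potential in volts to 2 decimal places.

−2.36 V

In the reaction as written the In³⁺/In couple is reduced (cathode) and Mg²⁺/Mg is oxidized (anode), so E°cell = E°(In³⁺/In) − E°(Mg²⁺/Mg).
E°(Mg²⁺/Mg) = E°(cathode) − E°cell = −0.35 − (+2.01) = −2.36 V.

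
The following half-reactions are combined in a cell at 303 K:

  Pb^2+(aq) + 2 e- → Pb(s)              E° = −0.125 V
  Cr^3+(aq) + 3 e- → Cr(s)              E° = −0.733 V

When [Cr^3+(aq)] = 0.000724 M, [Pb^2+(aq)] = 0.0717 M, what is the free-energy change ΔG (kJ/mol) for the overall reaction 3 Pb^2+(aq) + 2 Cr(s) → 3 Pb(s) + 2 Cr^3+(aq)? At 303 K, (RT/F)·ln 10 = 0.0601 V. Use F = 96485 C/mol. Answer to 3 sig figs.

With Pb²⁺/Pb reduced at the cathode, E°cell = −0.125 − (−0.733) = +0.608 V and n = 6.
Here Q = [Cr^3+(aq)]^2 / [Pb^2+(aq)]^3 = 0.00142 (log Q = −2.847), giving E = +0.608 − (0.0601/6)·(−2.847) = +0.6365 V.
Then ΔG = −nFE = −6 × 96485 × +0.6365 J/mol = −368 kJ/mol.

−368 kJ/mol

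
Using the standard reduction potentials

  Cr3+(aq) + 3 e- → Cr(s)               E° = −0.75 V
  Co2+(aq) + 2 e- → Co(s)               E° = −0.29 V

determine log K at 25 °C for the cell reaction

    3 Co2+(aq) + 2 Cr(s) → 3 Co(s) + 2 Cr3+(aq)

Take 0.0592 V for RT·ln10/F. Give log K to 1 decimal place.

log K = 46.6

The Co²⁺/Co couple is reduced (cathode); E°cell = −0.29 − (−0.75) = +0.46 V with n = 6.
At equilibrium E = 0, so log K = nE°cell / 0.0592 = (6)(+0.46) / 0.0592 = 46.6.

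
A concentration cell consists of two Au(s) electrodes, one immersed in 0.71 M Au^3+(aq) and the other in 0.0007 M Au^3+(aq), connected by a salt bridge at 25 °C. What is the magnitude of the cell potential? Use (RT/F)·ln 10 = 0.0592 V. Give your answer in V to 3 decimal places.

0.059 V

For a concentration cell E°cell = 0, since both electrodes use the same couple.
The compartment with the higher Au^3+(aq) concentration (0.71 M) acts as the cathode; ions are reduced there and produced at the dilute (0.0007 M) anode.
With n = 3, Ecell = −(0.0592/3)·log([dilute]/[conc]) = −(0.0592/3)·log(0.0007/0.71) = +0.059 V.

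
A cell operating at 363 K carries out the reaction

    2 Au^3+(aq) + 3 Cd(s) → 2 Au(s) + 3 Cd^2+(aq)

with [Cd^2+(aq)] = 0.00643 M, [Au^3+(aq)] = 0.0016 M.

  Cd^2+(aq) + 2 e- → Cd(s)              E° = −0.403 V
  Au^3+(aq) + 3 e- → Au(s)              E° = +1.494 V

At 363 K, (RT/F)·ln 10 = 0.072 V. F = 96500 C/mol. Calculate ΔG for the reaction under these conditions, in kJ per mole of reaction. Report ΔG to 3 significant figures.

With Au³⁺/Au reduced at the cathode, E°cell = +1.494 − (−0.403) = +1.897 V and n = 6.
The reaction quotient is [Cd^2+(aq)]^3 / [Au^3+(aq)]^2 = 0.104; by Nernst, E = +1.897 − (0.072/6)(−0.984) = +1.9088 V.
Then ΔG = −nFE = −6 × 96500 × +1.9088 J/mol = −1110 kJ/mol.

−1110 kJ/mol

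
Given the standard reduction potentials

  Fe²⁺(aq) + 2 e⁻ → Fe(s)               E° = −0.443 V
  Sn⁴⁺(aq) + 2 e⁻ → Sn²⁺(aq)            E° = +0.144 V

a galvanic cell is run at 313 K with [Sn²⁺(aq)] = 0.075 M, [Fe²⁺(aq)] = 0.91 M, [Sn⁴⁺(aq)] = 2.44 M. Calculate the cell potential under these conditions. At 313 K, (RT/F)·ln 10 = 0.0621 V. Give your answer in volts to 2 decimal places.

The Sn⁴⁺/Sn²⁺ couple has the more positive E°, so it is the cathode; Fe²⁺/Fe is the anode.
The standard potential is +0.144 − (−0.443) = +0.587 V and the balanced reaction transfers n = 2 electrons.
For the overall reaction Sn⁴⁺(aq) + Fe(s) → Sn²⁺(aq) + Fe²⁺(aq), Q = ([Sn²⁺(aq)]·[Fe²⁺(aq)]) / [Sn⁴⁺(aq)] = 0.028, giving log Q = −1.553.
By the Nernst equation, E = +0.587 − (0.0621/2)·(−1.553) = +0.64 V.

+0.64 V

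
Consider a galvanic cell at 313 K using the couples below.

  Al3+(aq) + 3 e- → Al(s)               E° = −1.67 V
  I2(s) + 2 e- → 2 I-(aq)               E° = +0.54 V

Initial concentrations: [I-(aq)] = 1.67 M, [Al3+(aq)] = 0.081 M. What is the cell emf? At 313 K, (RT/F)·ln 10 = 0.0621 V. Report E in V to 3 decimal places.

I₂/I⁻ is reduced (cathode, E° = +0.54 V) and Al³⁺/Al is oxidized (anode).
The standard potential is +0.54 − (−1.67) = +2.21 V and the balanced reaction transfers n = 6 electrons.
For the overall reaction 3 I2(s) + 2 Al(s) → 6 I-(aq) + 2 Al3+(aq), Q = [I-(aq)]^6·[Al3+(aq)]^2 = 0.142, giving log Q = −0.847.
By the Nernst equation, E = +2.21 − (0.0621/6)·(−0.847) = +2.219 V.

+2.219 V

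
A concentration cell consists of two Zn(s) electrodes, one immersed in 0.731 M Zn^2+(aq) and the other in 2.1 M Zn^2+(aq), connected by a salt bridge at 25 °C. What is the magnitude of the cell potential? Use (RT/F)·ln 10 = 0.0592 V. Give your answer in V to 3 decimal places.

0.014 V

For a concentration cell E°cell = 0, since both electrodes use the same couple.
The compartment with the higher Zn^2+(aq) concentration (2.1 M) acts as the cathode; ions are reduced there and produced at the dilute (0.731 M) anode.
With n = 2, Ecell = −(0.0592/2)·log([dilute]/[conc]) = −(0.0592/2)·log(0.731/2.1) = +0.014 V.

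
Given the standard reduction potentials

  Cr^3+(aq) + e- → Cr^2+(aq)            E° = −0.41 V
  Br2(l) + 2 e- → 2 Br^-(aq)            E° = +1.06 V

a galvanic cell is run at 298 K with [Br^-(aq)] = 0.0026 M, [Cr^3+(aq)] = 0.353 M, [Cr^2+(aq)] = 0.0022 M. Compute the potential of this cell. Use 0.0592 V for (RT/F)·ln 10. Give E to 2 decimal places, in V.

+1.49 V

The Br₂/Br⁻ couple has the more positive E°, so it is the cathode; Cr³⁺/Cr²⁺ is the anode.
E°cell = E°cat − E°an = +1.06 − (−0.41) = +1.47 V; n = 2.
Balancing gives Br2(l) + 2 Cr^2+(aq) → 2 Br^-(aq) + 2 Cr^3+(aq); hence Q = ([Br^-(aq)]^2·[Cr^3+(aq)]^2) / [Cr^2+(aq)]^2 = 0.174 (log Q = −0.759).
Applying E = E° − (RT ln10/nF)·log Q gives +1.47 − (0.0592/2)(−0.759) = +1.49 V.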